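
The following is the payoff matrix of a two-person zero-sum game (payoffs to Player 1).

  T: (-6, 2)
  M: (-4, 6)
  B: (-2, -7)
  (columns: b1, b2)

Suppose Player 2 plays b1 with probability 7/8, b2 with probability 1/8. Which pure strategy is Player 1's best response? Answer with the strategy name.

B

Expected payoff of T: (7/8)·(-6) + (1/8)·2 = -5.
Expected payoff of M: (7/8)·(-4) + (1/8)·6 = -11/4.
Expected payoff of B: (7/8)·(-2) + (1/8)·(-7) = -21/8.
The largest is -21/8, so Player 1's best response is B.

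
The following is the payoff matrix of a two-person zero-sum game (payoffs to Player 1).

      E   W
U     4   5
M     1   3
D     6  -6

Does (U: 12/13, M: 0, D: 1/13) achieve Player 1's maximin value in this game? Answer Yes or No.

Against E this mix gives (12/13)·4 + (1/13)·6 = 54/13.
Against W this mix gives (12/13)·5 + (1/13)·(-6) = 54/13.
All of Player 2's active replies (E, W) yield 54/13, and no column does worse for Player 1. The mix makes Player 2 indifferent and guarantees 54/13, so it is optimal.

Yes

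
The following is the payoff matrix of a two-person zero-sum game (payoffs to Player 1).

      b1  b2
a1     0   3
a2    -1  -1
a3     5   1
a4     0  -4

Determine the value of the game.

Row minima: a1 → 0, a2 → -1, a3 → 1, a4 → -4; maximin = 1.
Column maxima: b1 → 5, b2 → 3; minimax = 3.
1 ≠ 3, so there is no saddle point; optimal play is mixed.
a2 is strictly dominated by a1, so Player 1 never plays it.
a4 is strictly dominated by a3, so Player 1 never plays it.
On the remaining 2×2 (a1, a3 vs b1, b2):
Let Player 1 play a1 with probability p. Expected payoff against b1: 0p + 5(1−p) = −5p + 5; against b2: 3p + 1(1−p) = 2p + 1.
Setting these equal: −5p + 5 = 2p + 1 ⇒ −7p = -4 ⇒ p = 4/7, and the value is (-5)·(4/7) + 5 = 15/7.
For Player 2: with q = P(b1), equating a1's and a3's payoffs gives −3q + 3 = 4q + 1 ⇒ q = 2/7.

15/7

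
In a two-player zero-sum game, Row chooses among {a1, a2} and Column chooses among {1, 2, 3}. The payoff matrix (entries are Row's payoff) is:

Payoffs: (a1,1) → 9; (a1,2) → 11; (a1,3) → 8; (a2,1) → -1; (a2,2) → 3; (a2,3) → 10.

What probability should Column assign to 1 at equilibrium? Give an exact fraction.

1/6

Row minima: a1 → 8, a2 → -1; maximin = 8.
Column maxima: 1 → 9, 2 → 11, 3 → 10; minimax = 9.
8 ≠ 9, so there is no saddle point; optimal play is mixed.
2 is strictly dominated by 1 (it gives Row strictly more in every row), so Column never plays it.
On the remaining 2×2 (a1, a2 vs 1, 3):
Let Row play a1 with probability p. Expected payoff against 1: 9p + (-1)(1−p) = 10p − 1; against 3: 8p + 10(1−p) = −2p + 10.
Setting these equal: 10p − 1 = −2p + 10 ⇒ 12p = 11 ⇒ p = 11/12, and the value is (10)·(11/12) − 1 = 49/6.
For Column: with q = P(1), equating a1's and a2's payoffs gives q + 8 = −11q + 10 ⇒ q = 1/6.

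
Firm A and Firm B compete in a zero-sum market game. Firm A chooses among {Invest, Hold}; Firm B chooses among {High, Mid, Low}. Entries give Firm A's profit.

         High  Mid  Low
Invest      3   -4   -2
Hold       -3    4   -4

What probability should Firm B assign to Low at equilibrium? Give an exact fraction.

Row minima: Invest → -4, Hold → -4; maximin = -4.
Column maxima: High → 3, Mid → 4, Low → -2; minimax = -2.
-4 ≠ -2, so there is no saddle point; optimal play is mixed.
High is strictly dominated by Low (it gives Firm A strictly more in every row), so Firm B never plays it.
On the remaining 2×2 (Invest, Hold vs Mid, Low):
Let Firm A play Invest with probability p. Expected payoff against Mid: (-4)p + 4(1−p) = −8p + 4; against Low: (-2)p + (-4)(1−p) = 2p − 4.
Setting these equal: −8p + 4 = 2p − 4 ⇒ −10p = -8 ⇒ p = 4/5, and the value is (-8)·(4/5) + 4 = -12/5.
For Firm B: with q = P(Mid), equating Invest's and Hold's payoffs gives −2q − 2 = 8q − 4 ⇒ q = 1/5.

4/5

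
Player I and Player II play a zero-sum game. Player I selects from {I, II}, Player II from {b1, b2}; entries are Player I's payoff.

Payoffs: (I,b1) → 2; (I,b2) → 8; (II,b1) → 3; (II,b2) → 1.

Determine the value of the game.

11/4

Row minima: I → 2, II → 1; maximin = 2.
Column maxima: b1 → 3, b2 → 8; minimax = 3.
2 ≠ 3, so there is no saddle point; optimal play is mixed.
Let Player I play I with probability p. Expected payoff against b1: 2p + 3(1−p) = −p + 3; against b2: 8p + 1(1−p) = 7p + 1.
Setting these equal: −p + 3 = 7p + 1 ⇒ −8p = -2 ⇒ p = 1/4, and the value is (-1)·(1/4) + 3 = 11/4.
For Player II: with q = P(b1), equating I's and II's payoffs gives −6q + 8 = 2q + 1 ⇒ q = 7/8.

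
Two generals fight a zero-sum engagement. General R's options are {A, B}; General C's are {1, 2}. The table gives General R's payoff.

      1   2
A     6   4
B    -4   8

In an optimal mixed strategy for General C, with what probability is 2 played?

Row minima: A → 4, B → -4; maximin = 4.
Column maxima: 1 → 6, 2 → 8; minimax = 6.
4 ≠ 6, so there is no saddle point; optimal play is mixed.
Let General R play A with probability p. Expected payoff against 1: 6p + (-4)(1−p) = 10p − 4; against 2: 4p + 8(1−p) = −4p + 8.
Setting these equal: 10p − 4 = −4p + 8 ⇒ 14p = 12 ⇒ p = 6/7, and the value is (10)·(6/7) − 4 = 32/7.
For General C: with q = P(1), equating A's and B's payoffs gives 2q + 4 = −12q + 8 ⇒ q = 2/7.

5/7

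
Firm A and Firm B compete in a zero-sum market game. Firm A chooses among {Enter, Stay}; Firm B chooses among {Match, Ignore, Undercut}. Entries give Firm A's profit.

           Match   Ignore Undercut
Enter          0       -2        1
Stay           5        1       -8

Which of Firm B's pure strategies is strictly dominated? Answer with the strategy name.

Match

Ignore holds Firm A's payoff strictly below Match in every row: -2 < 0, 1 < 5.
So Match is strictly dominated for Firm B.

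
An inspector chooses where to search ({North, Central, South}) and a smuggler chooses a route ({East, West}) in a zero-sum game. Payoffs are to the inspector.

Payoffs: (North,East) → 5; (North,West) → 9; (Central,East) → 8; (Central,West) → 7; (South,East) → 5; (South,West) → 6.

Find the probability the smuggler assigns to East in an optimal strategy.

Row minima: North → 5, Central → 7, South → 5; maximin = 7.
Column maxima: East → 8, West → 9; minimax = 8.
7 ≠ 8, so there is no saddle point; optimal play is mixed.
South is strictly dominated by Central, so the inspector never plays it.
On the remaining 2×2 (North, Central vs East, West):
Let the inspector play North with probability p. Expected payoff against East: 5p + 8(1−p) = −3p + 8; against West: 9p + 7(1−p) = 2p + 7.
Setting these equal: −3p + 8 = 2p + 7 ⇒ −5p = -1 ⇒ p = 1/5, and the value is (-3)·(1/5) + 8 = 37/5.
For the smuggler: with q = P(East), equating North's and Central's payoffs gives −4q + 9 = q + 7 ⇒ q = 2/5.

2/5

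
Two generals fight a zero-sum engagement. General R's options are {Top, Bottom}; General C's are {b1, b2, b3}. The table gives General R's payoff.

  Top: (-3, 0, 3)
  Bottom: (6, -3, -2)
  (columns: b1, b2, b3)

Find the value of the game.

Row minima: Top → -3, Bottom → -3; maximin = -3.
Column maxima: b1 → 6, b2 → 0, b3 → 3; minimax = 0.
-3 ≠ 0, so there is no saddle point; optimal play is mixed.
b3 is strictly dominated by b2 (it gives General R strictly more in every row), so General C never plays it.
On the remaining 2×2 (Top, Bottom vs b1, b2):
Let General R play Top with probability p. Expected payoff against b1: (-3)p + 6(1−p) = −9p + 6; against b2: 0p + (-3)(1−p) = 3p − 3.
Setting these equal: −9p + 6 = 3p − 3 ⇒ −12p = -9 ⇒ p = 3/4, and the value is (-9)·(3/4) + 6 = -3/4.
For General C: with q = P(b1), equating Top's and Bottom's payoffs gives −3q = 9q − 3 ⇒ q = 1/4.

-3/4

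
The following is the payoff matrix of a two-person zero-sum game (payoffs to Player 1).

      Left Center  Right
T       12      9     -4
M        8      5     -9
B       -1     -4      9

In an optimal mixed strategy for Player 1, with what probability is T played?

1/2

Row minima: T → -4, M → -9, B → -4; maximin = -4.
Column maxima: Left → 12, Center → 9, Right → 9; minimax = 9.
-4 ≠ 9, so there is no saddle point; optimal play is mixed.
M is strictly dominated by T, so Player 1 never plays it.
Left is strictly dominated by Center (it gives Player 1 strictly more in every row), so Player 2 never plays it.
On the remaining 2×2 (T, B vs Center, Right):
Let Player 1 play T with probability p. Expected payoff against Center: 9p + (-4)(1−p) = 13p − 4; against Right: (-4)p + 9(1−p) = −13p + 9.
Setting these equal: 13p − 4 = −13p + 9 ⇒ 26p = 13 ⇒ p = 1/2, and the value is (13)·(1/2) − 4 = 5/2.
For Player 2: with q = P(Center), equating T's and B's payoffs gives 13q − 4 = −13q + 9 ⇒ q = 1/2.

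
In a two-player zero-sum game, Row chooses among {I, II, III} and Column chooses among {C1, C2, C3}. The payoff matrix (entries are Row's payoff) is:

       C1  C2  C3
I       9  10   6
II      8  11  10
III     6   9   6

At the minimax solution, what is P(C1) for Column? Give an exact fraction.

Row minima: I → 6, II → 8, III → 6; maximin = 8.
Column maxima: C1 → 9, C2 → 11, C3 → 10; minimax = 9.
8 ≠ 9, so there is no saddle point; optimal play is mixed.
III is strictly dominated by II, so Row never plays it.
C2 is strictly dominated by C1 (it gives Row strictly more in every row), so Column never plays it.
On the remaining 2×2 (I, II vs C1, C3):
Let Row play I with probability p. Expected payoff against C1: 9p + 8(1−p) = p + 8; against C3: 6p + 10(1−p) = −4p + 10.
Setting these equal: p + 8 = −4p + 10 ⇒ 5p = 2 ⇒ p = 2/5, and the value is (1)·(2/5) + 8 = 42/5.
For Column: with q = P(C1), equating I's and II's payoffs gives 3q + 6 = −2q + 10 ⇒ q = 4/5.

4/5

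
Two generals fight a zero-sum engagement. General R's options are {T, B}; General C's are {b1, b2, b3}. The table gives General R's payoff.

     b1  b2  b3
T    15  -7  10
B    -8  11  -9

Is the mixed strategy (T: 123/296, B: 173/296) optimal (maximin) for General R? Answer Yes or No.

Against b1 this mix gives (123/296)·15 + (173/296)·(-8) = 461/296.
Against b2 this mix gives (123/296)·(-7) + (173/296)·11 = 521/148.
Against b3 this mix gives (123/296)·10 + (173/296)·(-9) = -327/296.
General C will play b3, holding General R to -327/296. Shifting weight toward the row that does better against b3 would raise this floor (the equalizing mix achieves 47/37 against both b3 and b2), so the proposed strategy is not optimal.

No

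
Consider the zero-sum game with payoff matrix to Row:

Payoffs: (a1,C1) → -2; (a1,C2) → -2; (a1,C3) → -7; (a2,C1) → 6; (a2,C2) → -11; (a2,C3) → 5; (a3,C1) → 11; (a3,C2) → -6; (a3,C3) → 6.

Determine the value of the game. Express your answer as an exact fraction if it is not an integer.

Row minima: a1 → -7, a2 → -11, a3 → -6; maximin = -6.
Column maxima: C1 → 11, C2 → -2, C3 → 6; minimax = -2.
-6 ≠ -2, so there is no saddle point; optimal play is mixed.
a2 is strictly dominated by a3, so Row never plays it.
C1 is strictly dominated by C3 (it gives Row strictly more in every row), so Column never plays it.
On the remaining 2×2 (a1, a3 vs C2, C3):
Let Row play a1 with probability p. Expected payoff against C2: (-2)p + (-6)(1−p) = 4p − 6; against C3: (-7)p + 6(1−p) = −13p + 6.
Setting these equal: 4p − 6 = −13p + 6 ⇒ 17p = 12 ⇒ p = 12/17, and the value is (4)·(12/17) − 6 = -54/17.
For Column: with q = P(C2), equating a1's and a3's payoffs gives 5q − 7 = −12q + 6 ⇒ q = 13/17.

-54/17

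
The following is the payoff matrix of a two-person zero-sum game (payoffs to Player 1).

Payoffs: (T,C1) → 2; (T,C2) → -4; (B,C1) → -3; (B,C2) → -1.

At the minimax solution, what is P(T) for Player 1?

Row minima: T → -4, B → -3; maximin = -3.
Column maxima: C1 → 2, C2 → -1; minimax = -1.
-3 ≠ -1, so there is no saddle point; optimal play is mixed.
Let Player 1 play T with probability p. Expected payoff against C1: 2p + (-3)(1−p) = 5p − 3; against C2: (-4)p + (-1)(1−p) = −3p − 1.
Setting these equal: 5p − 3 = −3p − 1 ⇒ 8p = 2 ⇒ p = 1/4, and the value is (5)·(1/4) − 3 = -7/4.
For Player 2: with q = P(C1), equating T's and B's payoffs gives 6q − 4 = −2q − 1 ⇒ q = 3/8.

1/4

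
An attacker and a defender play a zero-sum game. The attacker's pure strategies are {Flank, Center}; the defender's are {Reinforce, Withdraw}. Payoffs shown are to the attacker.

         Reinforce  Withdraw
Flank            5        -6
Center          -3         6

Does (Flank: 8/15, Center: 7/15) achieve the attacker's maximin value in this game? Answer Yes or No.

No

Against Reinforce this mix gives (8/15)·5 + (7/15)·(-3) = 19/15.
Against Withdraw this mix gives (8/15)·(-6) + (7/15)·6 = -2/5.
The defender will play Withdraw, holding the attacker to -2/5. Shifting weight toward the row that does better against Withdraw would raise this floor (the equalizing mix achieves 3/5 against both Withdraw and Reinforce), so the proposed strategy is not optimal.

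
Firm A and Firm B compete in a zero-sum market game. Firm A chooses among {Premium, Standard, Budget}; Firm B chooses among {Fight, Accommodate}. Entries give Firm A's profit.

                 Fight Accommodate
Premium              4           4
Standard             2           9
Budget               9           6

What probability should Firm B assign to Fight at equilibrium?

3/10

Row minima: Premium → 4, Standard → 2, Budget → 6; maximin = 6.
Column maxima: Fight → 9, Accommodate → 9; minimax = 9.
6 ≠ 9, so there is no saddle point; optimal play is mixed.
Premium is strictly dominated by Budget, so Firm A never plays it.
On the remaining 2×2 (Standard, Budget vs Fight, Accommodate):
Let Firm A play Standard with probability p. Expected payoff against Fight: 2p + 9(1−p) = −7p + 9; against Accommodate: 9p + 6(1−p) = 3p + 6.
Setting these equal: −7p + 9 = 3p + 6 ⇒ −10p = -3 ⇒ p = 3/10, and the value is (-7)·(3/10) + 9 = 69/10.
For Firm B: with q = P(Fight), equating Standard's and Budget's payoffs gives −7q + 9 = 3q + 6 ⇒ q = 3/10.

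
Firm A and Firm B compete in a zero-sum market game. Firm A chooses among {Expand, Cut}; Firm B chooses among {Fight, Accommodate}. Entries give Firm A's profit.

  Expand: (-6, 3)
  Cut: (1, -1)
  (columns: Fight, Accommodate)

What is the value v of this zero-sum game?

Row minima: Expand → -6, Cut → -1; maximin = -1.
Column maxima: Fight → 1, Accommodate → 3; minimax = 1.
-1 ≠ 1, so there is no saddle point; optimal play is mixed.
Let Firm A play Expand with probability p. Expected payoff against Fight: (-6)p + 1(1−p) = −7p + 1; against Accommodate: 3p + (-1)(1−p) = 4p − 1.
Setting these equal: −7p + 1 = 4p − 1 ⇒ −11p = -2 ⇒ p = 2/11, and the value is (-7)·(2/11) + 1 = -3/11.
For Firm B: with q = P(Fight), equating Expand's and Cut's payoffs gives −9q + 3 = 2q − 1 ⇒ q = 4/11.

-3/11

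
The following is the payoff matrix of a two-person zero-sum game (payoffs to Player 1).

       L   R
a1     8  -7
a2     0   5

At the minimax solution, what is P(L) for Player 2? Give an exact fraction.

Row minima: a1 → -7, a2 → 0; maximin = 0.
Column maxima: L → 8, R → 5; minimax = 5.
0 ≠ 5, so there is no saddle point; optimal play is mixed.
Let Player 1 play a1 with probability p. Expected payoff against L: 8p + 0(1−p) = 8p; against R: (-7)p + 5(1−p) = −12p + 5.
Setting these equal: 8p = −12p + 5 ⇒ 20p = 5 ⇒ p = 1/4, and the value is (8)·(1/4) = 2.
For Player 2: with q = P(L), equating a1's and a2's payoffs gives 15q − 7 = −5q + 5 ⇒ q = 3/5.

3/5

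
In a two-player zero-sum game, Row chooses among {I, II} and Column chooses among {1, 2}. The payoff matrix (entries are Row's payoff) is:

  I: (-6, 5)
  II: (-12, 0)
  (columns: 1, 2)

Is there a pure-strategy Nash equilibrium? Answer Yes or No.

Yes

Row minima: I → -6, II → -12; maximin = -6.
Column maxima: 1 → -6, 2 → 5; minimax = -6.
maximin = minimax = -6, so a saddle point exists.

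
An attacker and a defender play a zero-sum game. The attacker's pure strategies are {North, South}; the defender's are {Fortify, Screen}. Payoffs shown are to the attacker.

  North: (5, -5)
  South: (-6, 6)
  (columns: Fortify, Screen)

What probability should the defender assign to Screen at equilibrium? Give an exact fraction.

Row minima: North → -5, South → -6; maximin = -5.
Column maxima: Fortify → 5, Screen → 6; minimax = 5.
-5 ≠ 5, so there is no saddle point; optimal play is mixed.
Let the attacker play North with probability p. Expected payoff against Fortify: 5p + (-6)(1−p) = 11p − 6; against Screen: (-5)p + 6(1−p) = −11p + 6.
Setting these equal: 11p − 6 = −11p + 6 ⇒ 22p = 12 ⇒ p = 6/11, and the value is (11)·(6/11) − 6 = 0.
For the defender: with q = P(Fortify), equating North's and South's payoffs gives 10q − 5 = −12q + 6 ⇒ q = 1/2.

1/2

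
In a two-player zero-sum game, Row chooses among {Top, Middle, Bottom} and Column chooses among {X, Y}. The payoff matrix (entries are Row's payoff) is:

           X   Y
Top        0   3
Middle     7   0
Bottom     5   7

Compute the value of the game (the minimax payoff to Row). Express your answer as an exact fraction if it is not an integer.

Row minima: Top → 0, Middle → 0, Bottom → 5; maximin = 5.
Column maxima: X → 7, Y → 7; minimax = 7.
5 ≠ 7, so there is no saddle point; optimal play is mixed.
Top is strictly dominated by Bottom, so Row never plays it.
On the remaining 2×2 (Middle, Bottom vs X, Y):
Let Row play Middle with probability p. Expected payoff against X: 7p + 5(1−p) = 2p + 5; against Y: 0p + 7(1−p) = −7p + 7.
Setting these equal: 2p + 5 = −7p + 7 ⇒ 9p = 2 ⇒ p = 2/9, and the value is (2)·(2/9) + 5 = 49/9.
For Column: with q = P(X), equating Middle's and Bottom's payoffs gives 7q = −2q + 7 ⇒ q = 7/9.

49/9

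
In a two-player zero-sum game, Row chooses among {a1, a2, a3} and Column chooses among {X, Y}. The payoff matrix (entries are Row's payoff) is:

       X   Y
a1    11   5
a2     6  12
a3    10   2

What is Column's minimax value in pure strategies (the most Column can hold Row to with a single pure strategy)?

Column maxima: X → 11, Y → 12.
The smallest of these is 11.

11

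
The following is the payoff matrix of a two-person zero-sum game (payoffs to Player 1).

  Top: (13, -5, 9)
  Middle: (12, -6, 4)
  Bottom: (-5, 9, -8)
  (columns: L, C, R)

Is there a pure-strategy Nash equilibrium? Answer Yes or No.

No

Row minima: Top → -5, Middle → -6, Bottom → -8; maximin = -5.
Column maxima: L → 13, C → 9, R → 9; minimax = 9.
-5 ≠ 9, so no pure-strategy equilibrium exists.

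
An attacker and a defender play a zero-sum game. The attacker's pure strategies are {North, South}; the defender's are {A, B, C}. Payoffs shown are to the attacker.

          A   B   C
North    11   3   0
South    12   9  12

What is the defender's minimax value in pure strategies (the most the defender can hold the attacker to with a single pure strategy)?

Column maxima: A → 12, B → 9, C → 12.
The smallest of these is 9.

9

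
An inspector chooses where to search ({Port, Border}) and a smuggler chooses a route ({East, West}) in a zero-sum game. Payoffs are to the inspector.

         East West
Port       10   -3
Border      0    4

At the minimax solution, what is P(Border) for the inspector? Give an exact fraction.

13/17

Row minima: Port → -3, Border → 0; maximin = 0.
Column maxima: East → 10, West → 4; minimax = 4.
0 ≠ 4, so there is no saddle point; optimal play is mixed.
Let the inspector play Port with probability p. Expected payoff against East: 10p + 0(1−p) = 10p; against West: (-3)p + 4(1−p) = −7p + 4.
Setting these equal: 10p = −7p + 4 ⇒ 17p = 4 ⇒ p = 4/17, and the value is (10)·(4/17) = 40/17.
For the smuggler: with q = P(East), equating Port's and Border's payoffs gives 13q − 3 = −4q + 4 ⇒ q = 7/17.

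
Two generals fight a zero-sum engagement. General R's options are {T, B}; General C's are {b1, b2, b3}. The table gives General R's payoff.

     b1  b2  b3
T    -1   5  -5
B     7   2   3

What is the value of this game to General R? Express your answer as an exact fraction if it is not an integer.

Row minima: T → -5, B → 2; maximin = 2.
Column maxima: b1 → 7, b2 → 5, b3 → 3; minimax = 3.
2 ≠ 3, so there is no saddle point; optimal play is mixed.
b1 is strictly dominated by b3 (it gives General R strictly more in every row), so General C never plays it.
On the remaining 2×2 (T, B vs b2, b3):
Let General R play T with probability p. Expected payoff against b2: 5p + 2(1−p) = 3p + 2; against b3: (-5)p + 3(1−p) = −8p + 3.
Setting these equal: 3p + 2 = −8p + 3 ⇒ 11p = 1 ⇒ p = 1/11, and the value is (3)·(1/11) + 2 = 25/11.
For General C: with q = P(b2), equating T's and B's payoffs gives 10q − 5 = −q + 3 ⇒ q = 8/11.

25/11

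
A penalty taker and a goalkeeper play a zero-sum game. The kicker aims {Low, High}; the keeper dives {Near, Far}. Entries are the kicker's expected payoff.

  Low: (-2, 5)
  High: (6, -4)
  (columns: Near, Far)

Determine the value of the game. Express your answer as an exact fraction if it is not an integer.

22/17

Row minima: Low → -2, High → -4; maximin = -2.
Column maxima: Near → 6, Far → 5; minimax = 5.
-2 ≠ 5, so there is no saddle point; optimal play is mixed.
Let the kicker play Low with probability p. Expected payoff against Near: (-2)p + 6(1−p) = −8p + 6; against Far: 5p + (-4)(1−p) = 9p − 4.
Setting these equal: −8p + 6 = 9p − 4 ⇒ −17p = -10 ⇒ p = 10/17, and the value is (-8)·(10/17) + 6 = 22/17.
For the keeper: with q = P(Near), equating Low's and High's payoffs gives −7q + 5 = 10q − 4 ⇒ q = 9/17.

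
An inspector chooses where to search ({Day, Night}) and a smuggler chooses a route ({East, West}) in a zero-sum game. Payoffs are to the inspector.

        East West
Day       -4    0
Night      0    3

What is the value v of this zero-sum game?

0

Row minima: Day → -4, Night → 0; maximin = 0.
Column maxima: East → 0, West → 3; minimax = 0.
Since maximin = minimax = 0, there is a saddle point and the value is 0.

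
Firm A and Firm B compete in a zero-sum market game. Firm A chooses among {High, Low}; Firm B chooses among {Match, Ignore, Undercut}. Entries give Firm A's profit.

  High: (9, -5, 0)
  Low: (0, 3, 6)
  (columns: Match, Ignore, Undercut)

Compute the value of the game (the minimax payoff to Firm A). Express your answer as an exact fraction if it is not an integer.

27/17

Row minima: High → -5, Low → 0; maximin = 0.
Column maxima: Match → 9, Ignore → 3, Undercut → 6; minimax = 3.
0 ≠ 3, so there is no saddle point; optimal play is mixed.
Undercut is strictly dominated by Ignore (it gives Firm A strictly more in every row), so Firm B never plays it.
On the remaining 2×2 (High, Low vs Match, Ignore):
Let Firm A play High with probability p. Expected payoff against Match: 9p + 0(1−p) = 9p; against Ignore: (-5)p + 3(1−p) = −8p + 3.
Setting these equal: 9p = −8p + 3 ⇒ 17p = 3 ⇒ p = 3/17, and the value is (9)·(3/17) = 27/17.
For Firm B: with q = P(Match), equating High's and Low's payoffs gives 14q − 5 = −3q + 3 ⇒ q = 8/17.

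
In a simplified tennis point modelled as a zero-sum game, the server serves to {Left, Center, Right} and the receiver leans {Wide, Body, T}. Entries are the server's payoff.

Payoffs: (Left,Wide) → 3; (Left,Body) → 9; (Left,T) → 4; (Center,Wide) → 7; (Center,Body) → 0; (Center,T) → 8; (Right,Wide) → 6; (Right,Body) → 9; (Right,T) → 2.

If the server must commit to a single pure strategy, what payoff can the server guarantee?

3

Row minima: Left → 3, Center → 0, Right → 2.
The best of these is 3.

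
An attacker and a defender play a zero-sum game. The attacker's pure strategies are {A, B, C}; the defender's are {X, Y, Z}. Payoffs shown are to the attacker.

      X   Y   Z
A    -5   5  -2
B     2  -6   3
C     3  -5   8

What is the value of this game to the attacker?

Row minima: A → -5, B → -6, C → -5; maximin = -5.
Column maxima: X → 3, Y → 5, Z → 8; minimax = 3.
-5 ≠ 3, so there is no saddle point; optimal play is mixed.
B is strictly dominated by C, so the attacker never plays it.
Z is strictly dominated by X (it gives the attacker strictly more in every row), so the defender never plays it.
On the remaining 2×2 (A, C vs X, Y):
Let the attacker play A with probability p. Expected payoff against X: (-5)p + 3(1−p) = −8p + 3; against Y: 5p + (-5)(1−p) = 10p − 5.
Setting these equal: −8p + 3 = 10p − 5 ⇒ −18p = -8 ⇒ p = 4/9, and the value is (-8)·(4/9) + 3 = -5/9.
For the defender: with q = P(X), equating A's and C's payoffs gives −10q + 5 = 8q − 5 ⇒ q = 5/9.

-5/9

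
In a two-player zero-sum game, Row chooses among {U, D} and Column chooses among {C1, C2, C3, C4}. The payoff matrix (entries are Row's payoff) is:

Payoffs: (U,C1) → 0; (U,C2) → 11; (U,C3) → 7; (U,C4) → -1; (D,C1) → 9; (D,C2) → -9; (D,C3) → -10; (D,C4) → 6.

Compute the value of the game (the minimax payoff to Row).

4/3

Row minima: U → -1, D → -10; maximin = -1.
Column maxima: C1 → 9, C2 → 11, C3 → 7, C4 → 6; minimax = 6.
-1 ≠ 6, so there is no saddle point; optimal play is mixed.
C1 is strictly dominated by C4 (it gives Row strictly more in every row), so Column never plays it.
C2 is strictly dominated by C3 (it gives Row strictly more in every row), so Column never plays it.
On the remaining 2×2 (U, D vs C3, C4):
Let Row play U with probability p. Expected payoff against C3: 7p + (-10)(1−p) = 17p − 10; against C4: (-1)p + 6(1−p) = −7p + 6.
Setting these equal: 17p − 10 = −7p + 6 ⇒ 24p = 16 ⇒ p = 2/3, and the value is (17)·(2/3) − 10 = 4/3.
For Column: with q = P(C3), equating U's and D's payoffs gives 8q − 1 = −16q + 6 ⇒ q = 7/24.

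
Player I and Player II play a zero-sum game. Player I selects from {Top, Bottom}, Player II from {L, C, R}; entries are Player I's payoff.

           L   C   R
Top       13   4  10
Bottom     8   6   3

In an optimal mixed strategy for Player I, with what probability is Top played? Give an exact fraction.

Row minima: Top → 4, Bottom → 3; maximin = 4.
Column maxima: L → 13, C → 6, R → 10; minimax = 6.
4 ≠ 6, so there is no saddle point; optimal play is mixed.
L is strictly dominated by C (it gives Player I strictly more in every row), so Player II never plays it.
On the remaining 2×2 (Top, Bottom vs C, R):
Let Player I play Top with probability p. Expected payoff against C: 4p + 6(1−p) = −2p + 6; against R: 10p + 3(1−p) = 7p + 3.
Setting these equal: −2p + 6 = 7p + 3 ⇒ −9p = -3 ⇒ p = 1/3, and the value is (-2)·(1/3) + 6 = 16/3.
For Player II: with q = P(C), equating Top's and Bottom's payoffs gives −6q + 10 = 3q + 3 ⇒ q = 7/9.

1/3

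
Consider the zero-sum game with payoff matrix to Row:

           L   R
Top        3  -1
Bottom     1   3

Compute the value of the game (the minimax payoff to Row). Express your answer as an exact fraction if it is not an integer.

5/3

Row minima: Top → -1, Bottom → 1; maximin = 1.
Column maxima: L → 3, R → 3; minimax = 3.
1 ≠ 3, so there is no saddle point; optimal play is mixed.
Let Row play Top with probability p. Expected payoff against L: 3p + 1(1−p) = 2p + 1; against R: (-1)p + 3(1−p) = −4p + 3.
Setting these equal: 2p + 1 = −4p + 3 ⇒ 6p = 2 ⇒ p = 1/3, and the value is (2)·(1/3) + 1 = 5/3.
For Column: with q = P(L), equating Top's and Bottom's payoffs gives 4q − 1 = −2q + 3 ⇒ q = 2/3.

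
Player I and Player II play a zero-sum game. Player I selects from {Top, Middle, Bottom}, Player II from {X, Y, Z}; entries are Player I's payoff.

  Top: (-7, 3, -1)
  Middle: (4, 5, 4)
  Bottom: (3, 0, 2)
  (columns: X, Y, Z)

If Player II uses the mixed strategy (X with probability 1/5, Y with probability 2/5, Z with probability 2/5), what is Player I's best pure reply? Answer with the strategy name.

Middle

Expected payoff of Top: (1/5)·(-7) + (2/5)·3 + (2/5)·(-1) = -3/5.
Expected payoff of Middle: (1/5)·4 + (2/5)·5 + (2/5)·4 = 22/5.
Expected payoff of Bottom: (1/5)·3 + (2/5)·0 + (2/5)·2 = 7/5.
The largest is 22/5, so Player I's best response is Middle.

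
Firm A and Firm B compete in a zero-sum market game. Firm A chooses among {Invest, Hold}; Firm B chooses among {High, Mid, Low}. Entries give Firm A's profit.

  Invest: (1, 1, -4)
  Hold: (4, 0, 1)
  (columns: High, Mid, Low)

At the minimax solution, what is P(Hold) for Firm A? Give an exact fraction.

5/6

Row minima: Invest → -4, Hold → 0; maximin = 0.
Column maxima: High → 4, Mid → 1, Low → 1; minimax = 1.
0 ≠ 1, so there is no saddle point; optimal play is mixed.
High is strictly dominated by Low (it gives Firm A strictly more in every row), so Firm B never plays it.
On the remaining 2×2 (Invest, Hold vs Mid, Low):
Let Firm A play Invest with probability p. Expected payoff against Mid: 1p + 0(1−p) = p; against Low: (-4)p + 1(1−p) = −5p + 1.
Setting these equal: p = −5p + 1 ⇒ 6p = 1 ⇒ p = 1/6, and the value is (1)·(1/6) = 1/6.
For Firm B: with q = P(Mid), equating Invest's and Hold's payoffs gives 5q − 4 = −q + 1 ⇒ q = 5/6.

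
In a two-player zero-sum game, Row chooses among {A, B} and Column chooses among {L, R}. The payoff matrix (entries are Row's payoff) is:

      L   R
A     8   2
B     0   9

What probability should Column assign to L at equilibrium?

7/15

Row minima: A → 2, B → 0; maximin = 2.
Column maxima: L → 8, R → 9; minimax = 8.
2 ≠ 8, so there is no saddle point; optimal play is mixed.
Let Row play A with probability p. Expected payoff against L: 8p + 0(1−p) = 8p; against R: 2p + 9(1−p) = −7p + 9.
Setting these equal: 8p = −7p + 9 ⇒ 15p = 9 ⇒ p = 3/5, and the value is (8)·(3/5) = 24/5.
For Column: with q = P(L), equating A's and B's payoffs gives 6q + 2 = −9q + 9 ⇒ q = 7/15.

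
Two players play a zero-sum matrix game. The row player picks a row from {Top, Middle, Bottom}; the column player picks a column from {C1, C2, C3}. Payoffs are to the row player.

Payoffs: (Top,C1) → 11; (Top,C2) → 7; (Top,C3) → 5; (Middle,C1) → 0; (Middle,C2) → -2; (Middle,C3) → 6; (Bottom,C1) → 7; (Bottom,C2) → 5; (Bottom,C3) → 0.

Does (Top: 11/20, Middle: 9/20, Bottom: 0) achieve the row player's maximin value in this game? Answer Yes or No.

No

Against C1 this mix gives (11/20)·11 + (9/20)·0 = 121/20.
Against C2 this mix gives (11/20)·7 + (9/20)·(-2) = 59/20.
Against C3 this mix gives (11/20)·5 + (9/20)·6 = 109/20.
The column player will play C2, holding the row player to 59/20. Shifting weight toward the row that does better against C2 would raise this floor (the equalizing mix achieves 26/5 against both C2 and C3), so the proposed strategy is not optimal.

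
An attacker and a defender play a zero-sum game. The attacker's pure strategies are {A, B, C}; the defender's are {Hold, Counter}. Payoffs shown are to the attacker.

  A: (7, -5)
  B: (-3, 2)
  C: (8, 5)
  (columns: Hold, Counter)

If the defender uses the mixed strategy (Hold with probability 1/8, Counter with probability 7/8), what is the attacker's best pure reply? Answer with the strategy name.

C

Expected payoff of A: (1/8)·7 + (7/8)·(-5) = -7/2.
Expected payoff of B: (1/8)·(-3) + (7/8)·2 = 11/8.
Expected payoff of C: (1/8)·8 + (7/8)·5 = 43/8.
The largest is 43/8, so the attacker's best response is C.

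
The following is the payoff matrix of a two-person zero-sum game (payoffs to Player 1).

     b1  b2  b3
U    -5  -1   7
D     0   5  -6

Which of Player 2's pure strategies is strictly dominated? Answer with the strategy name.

b1 holds Player 1's payoff strictly below b2 in every row: -5 < -1, 0 < 5.
So b2 is strictly dominated for Player 2.

b2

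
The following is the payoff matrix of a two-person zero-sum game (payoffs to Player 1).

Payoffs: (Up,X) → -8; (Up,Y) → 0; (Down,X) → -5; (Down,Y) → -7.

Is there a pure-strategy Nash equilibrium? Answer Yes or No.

No

Row minima: Up → -8, Down → -7; maximin = -7.
Column maxima: X → -5, Y → 0; minimax = -5.
-7 ≠ -5, so no pure-strategy equilibrium exists.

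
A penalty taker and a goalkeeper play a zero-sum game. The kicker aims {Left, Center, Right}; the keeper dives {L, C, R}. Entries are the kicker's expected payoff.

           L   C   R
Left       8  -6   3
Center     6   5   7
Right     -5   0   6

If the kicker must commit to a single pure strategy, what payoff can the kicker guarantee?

5

Row minima: Left → -6, Center → 5, Right → -5.
The best of these is 5.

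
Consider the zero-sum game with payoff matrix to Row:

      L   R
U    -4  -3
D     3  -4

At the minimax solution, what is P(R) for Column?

Row minima: U → -4, D → -4; maximin = -4.
Column maxima: L → 3, R → -3; minimax = -3.
-4 ≠ -3, so there is no saddle point; optimal play is mixed.
Let Row play U with probability p. Expected payoff against L: (-4)p + 3(1−p) = −7p + 3; against R: (-3)p + (-4)(1−p) = p − 4.
Setting these equal: −7p + 3 = p − 4 ⇒ −8p = -7 ⇒ p = 7/8, and the value is (-7)·(7/8) + 3 = -25/8.
For Column: with q = P(L), equating U's and D's payoffs gives −q − 3 = 7q − 4 ⇒ q = 1/8.

7/8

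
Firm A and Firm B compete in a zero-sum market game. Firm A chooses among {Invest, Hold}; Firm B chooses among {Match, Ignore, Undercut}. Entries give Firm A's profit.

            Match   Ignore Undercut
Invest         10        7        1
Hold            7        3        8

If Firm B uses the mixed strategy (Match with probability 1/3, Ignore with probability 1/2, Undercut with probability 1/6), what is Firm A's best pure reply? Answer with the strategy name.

Invest

Expected payoff of Invest: (1/3)·10 + (1/2)·7 + (1/6)·1 = 7.
Expected payoff of Hold: (1/3)·7 + (1/2)·3 + (1/6)·8 = 31/6.
The largest is 7, so Firm A's best response is Invest.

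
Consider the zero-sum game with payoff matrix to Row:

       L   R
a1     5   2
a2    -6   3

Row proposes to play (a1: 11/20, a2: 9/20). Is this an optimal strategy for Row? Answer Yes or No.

No

Against L this mix gives (11/20)·5 + (9/20)·(-6) = 1/20.
Against R this mix gives (11/20)·2 + (9/20)·3 = 49/20.
Column will play L, holding Row to 1/20. Shifting weight toward the row that does better against L would raise this floor (the equalizing mix achieves 9/4 against both L and R), so the proposed strategy is not optimal.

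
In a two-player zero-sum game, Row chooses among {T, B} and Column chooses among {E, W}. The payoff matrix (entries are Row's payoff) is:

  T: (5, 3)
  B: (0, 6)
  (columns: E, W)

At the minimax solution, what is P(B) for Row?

1/4

Row minima: T → 3, B → 0; maximin = 3.
Column maxima: E → 5, W → 6; minimax = 5.
3 ≠ 5, so there is no saddle point; optimal play is mixed.
Let Row play T with probability p. Expected payoff against E: 5p + 0(1−p) = 5p; against W: 3p + 6(1−p) = −3p + 6.
Setting these equal: 5p = −3p + 6 ⇒ 8p = 6 ⇒ p = 3/4, and the value is (5)·(3/4) = 15/4.
For Column: with q = P(E), equating T's and B's payoffs gives 2q + 3 = −6q + 6 ⇒ q = 3/8.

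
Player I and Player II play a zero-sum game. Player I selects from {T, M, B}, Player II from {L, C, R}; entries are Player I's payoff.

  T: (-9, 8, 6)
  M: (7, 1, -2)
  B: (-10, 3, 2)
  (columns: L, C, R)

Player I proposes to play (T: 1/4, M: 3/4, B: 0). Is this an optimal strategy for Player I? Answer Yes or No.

Against L this mix gives (1/4)·(-9) + (3/4)·7 = 3.
Against C this mix gives (1/4)·8 + (3/4)·1 = 11/4.
Against R this mix gives (1/4)·6 + (3/4)·(-2) = 0.
Player II will play R, holding Player I to 0. Shifting weight toward the row that does better against R would raise this floor (the equalizing mix achieves 1 against both R and L), so the proposed strategy is not optimal.

No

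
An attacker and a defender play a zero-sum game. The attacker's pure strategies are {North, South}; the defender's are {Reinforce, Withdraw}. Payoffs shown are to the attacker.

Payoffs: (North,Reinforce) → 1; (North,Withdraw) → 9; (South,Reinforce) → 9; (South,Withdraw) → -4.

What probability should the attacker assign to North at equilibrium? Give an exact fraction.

13/21

Row minima: North → 1, South → -4; maximin = 1.
Column maxima: Reinforce → 9, Withdraw → 9; minimax = 9.
1 ≠ 9, so there is no saddle point; optimal play is mixed.
Let the attacker play North with probability p. Expected payoff against Reinforce: 1p + 9(1−p) = −8p + 9; against Withdraw: 9p + (-4)(1−p) = 13p − 4.
Setting these equal: −8p + 9 = 13p − 4 ⇒ −21p = -13 ⇒ p = 13/21, and the value is (-8)·(13/21) + 9 = 85/21.
For the defender: with q = P(Reinforce), equating North's and South's payoffs gives −8q + 9 = 13q − 4 ⇒ q = 13/21.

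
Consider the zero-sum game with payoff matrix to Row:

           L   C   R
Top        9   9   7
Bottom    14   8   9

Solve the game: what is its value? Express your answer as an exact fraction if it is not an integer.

25/3

Row minima: Top → 7, Bottom → 8; maximin = 8.
Column maxima: L → 14, C → 9, R → 9; minimax = 9.
8 ≠ 9, so there is no saddle point; optimal play is mixed.
L is strictly dominated by R (it gives Row strictly more in every row), so Column never plays it.
On the remaining 2×2 (Top, Bottom vs C, R):
Let Row play Top with probability p. Expected payoff against C: 9p + 8(1−p) = p + 8; against R: 7p + 9(1−p) = −2p + 9.
Setting these equal: p + 8 = −2p + 9 ⇒ 3p = 1 ⇒ p = 1/3, and the value is (1)·(1/3) + 8 = 25/3.
For Column: with q = P(C), equating Top's and Bottom's payoffs gives 2q + 7 = −q + 9 ⇒ q = 2/3.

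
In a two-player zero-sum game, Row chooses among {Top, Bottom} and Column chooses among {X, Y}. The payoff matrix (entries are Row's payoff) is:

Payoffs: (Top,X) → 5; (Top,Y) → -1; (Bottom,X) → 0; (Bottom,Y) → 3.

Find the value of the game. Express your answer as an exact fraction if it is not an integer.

5/3

Row minima: Top → -1, Bottom → 0; maximin = 0.
Column maxima: X → 5, Y → 3; minimax = 3.
0 ≠ 3, so there is no saddle point; optimal play is mixed.
Let Row play Top with probability p. Expected payoff against X: 5p + 0(1−p) = 5p; against Y: (-1)p + 3(1−p) = −4p + 3.
Setting these equal: 5p = −4p + 3 ⇒ 9p = 3 ⇒ p = 1/3, and the value is (5)·(1/3) = 5/3.
For Column: with q = P(X), equating Top's and Bottom's payoffs gives 6q − 1 = −3q + 3 ⇒ q = 4/9.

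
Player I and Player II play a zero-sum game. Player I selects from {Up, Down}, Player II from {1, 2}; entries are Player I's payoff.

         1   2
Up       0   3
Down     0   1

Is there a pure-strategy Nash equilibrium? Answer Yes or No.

Yes

Row minima: Up → 0, Down → 0; maximin = 0.
Column maxima: 1 → 0, 2 → 3; minimax = 0.
maximin = minimax = 0, so a saddle point exists.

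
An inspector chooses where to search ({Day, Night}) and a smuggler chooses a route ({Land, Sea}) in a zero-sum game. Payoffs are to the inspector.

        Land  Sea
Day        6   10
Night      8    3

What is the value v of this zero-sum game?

Row minima: Day → 6, Night → 3; maximin = 6.
Column maxima: Land → 8, Sea → 10; minimax = 8.
6 ≠ 8, so there is no saddle point; optimal play is mixed.
Let the inspector play Day with probability p. Expected payoff against Land: 6p + 8(1−p) = −2p + 8; against Sea: 10p + 3(1−p) = 7p + 3.
Setting these equal: −2p + 8 = 7p + 3 ⇒ −9p = -5 ⇒ p = 5/9, and the value is (-2)·(5/9) + 8 = 62/9.
For the smuggler: with q = P(Land), equating Day's and Night's payoffs gives −4q + 10 = 5q + 3 ⇒ q = 7/9.

62/9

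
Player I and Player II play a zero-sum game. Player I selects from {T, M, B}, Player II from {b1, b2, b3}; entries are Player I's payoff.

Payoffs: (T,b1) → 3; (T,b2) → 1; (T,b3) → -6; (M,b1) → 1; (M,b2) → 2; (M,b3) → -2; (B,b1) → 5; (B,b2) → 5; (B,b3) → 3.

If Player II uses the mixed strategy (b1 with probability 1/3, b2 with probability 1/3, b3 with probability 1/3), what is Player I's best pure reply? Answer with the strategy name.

B

Expected payoff of T: (1/3)·3 + (1/3)·1 + (1/3)·(-6) = -2/3.
Expected payoff of M: (1/3)·1 + (1/3)·2 + (1/3)·(-2) = 1/3.
Expected payoff of B: (1/3)·5 + (1/3)·5 + (1/3)·3 = 13/3.
The largest is 13/3, so Player I's best response is B.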